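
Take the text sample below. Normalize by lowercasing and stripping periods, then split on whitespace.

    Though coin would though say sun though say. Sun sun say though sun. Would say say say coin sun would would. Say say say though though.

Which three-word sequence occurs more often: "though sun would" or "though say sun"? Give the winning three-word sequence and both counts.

"though sun would": 1 occurrence
"though say sun": 2 occurrences

"though say sun" (2 vs 1)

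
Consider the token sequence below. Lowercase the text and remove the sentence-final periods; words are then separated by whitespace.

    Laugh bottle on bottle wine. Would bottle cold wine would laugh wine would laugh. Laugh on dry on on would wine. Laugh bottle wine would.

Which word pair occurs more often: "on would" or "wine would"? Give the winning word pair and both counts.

"wine would" (4 vs 1)

"on would": 1 occurrence
"wine would": 4 occurrences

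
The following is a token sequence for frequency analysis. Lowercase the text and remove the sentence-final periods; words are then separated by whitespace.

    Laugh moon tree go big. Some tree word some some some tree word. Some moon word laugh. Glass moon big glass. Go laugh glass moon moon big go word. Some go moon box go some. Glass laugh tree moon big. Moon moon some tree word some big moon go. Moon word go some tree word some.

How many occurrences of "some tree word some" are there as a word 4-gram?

4

Scanning the 53 overlapping 4-gram windows for "some tree word some":
  position 6–9: some tree word some
  position 11–14: some tree word some
  position 43–46: some tree word some
  position 53–56: some tree word some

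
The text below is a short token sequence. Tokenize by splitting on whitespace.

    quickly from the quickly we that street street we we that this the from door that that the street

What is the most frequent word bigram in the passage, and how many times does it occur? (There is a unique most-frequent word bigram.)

Bigram frequencies (highest first):
  we that: 2
  quickly from: 1
  from the: 1
  the quickly: 1
  quickly we: 1
  that street: 1
  … (11 more, each ≤ 1)

"we that", 2 times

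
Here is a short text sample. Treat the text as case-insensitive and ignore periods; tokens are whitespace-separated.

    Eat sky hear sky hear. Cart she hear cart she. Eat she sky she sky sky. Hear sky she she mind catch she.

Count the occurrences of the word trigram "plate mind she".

Scanning the 21 overlapping trigram windows for "plate mind she":
  (none found)

0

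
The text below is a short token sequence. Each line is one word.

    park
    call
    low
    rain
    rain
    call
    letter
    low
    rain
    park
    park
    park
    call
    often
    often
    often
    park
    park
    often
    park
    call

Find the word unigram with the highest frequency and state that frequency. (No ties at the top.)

"park", 7 times

Unigram frequencies (highest first):
  park: 7
  call: 4
  often: 4
  rain: 3
  low: 2
  letter: 1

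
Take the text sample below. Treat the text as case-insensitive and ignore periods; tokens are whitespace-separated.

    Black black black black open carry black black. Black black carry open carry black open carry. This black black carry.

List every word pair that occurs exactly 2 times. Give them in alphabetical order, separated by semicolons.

Bigram counts meeting the condition (exactly 2 times):
  black carry: 2
  black open: 2
  carry black: 2

black carry; black open; carry black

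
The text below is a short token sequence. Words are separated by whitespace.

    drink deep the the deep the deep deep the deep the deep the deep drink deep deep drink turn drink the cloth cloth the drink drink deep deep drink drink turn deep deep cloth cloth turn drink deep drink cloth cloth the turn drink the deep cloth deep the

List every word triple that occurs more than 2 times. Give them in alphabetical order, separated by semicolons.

Trigram counts meeting the condition (more than 2 times):
  deep the deep: 4
  the deep the: 3

deep the deep; the deep the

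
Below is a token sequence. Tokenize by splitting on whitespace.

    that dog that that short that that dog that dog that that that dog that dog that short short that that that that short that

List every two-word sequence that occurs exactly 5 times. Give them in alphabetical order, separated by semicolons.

dog that; that dog

Bigram counts meeting the condition (exactly 5 times):
  dog that: 5
  that dog: 5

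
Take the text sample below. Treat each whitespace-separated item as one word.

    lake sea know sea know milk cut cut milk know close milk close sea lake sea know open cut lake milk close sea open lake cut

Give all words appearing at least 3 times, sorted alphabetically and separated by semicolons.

Unigram counts meeting the condition (at least 3 times):
  close: 3
  cut: 4
  know: 4
  lake: 4
  milk: 4
  sea: 5

close; cut; know; lake; milk; sea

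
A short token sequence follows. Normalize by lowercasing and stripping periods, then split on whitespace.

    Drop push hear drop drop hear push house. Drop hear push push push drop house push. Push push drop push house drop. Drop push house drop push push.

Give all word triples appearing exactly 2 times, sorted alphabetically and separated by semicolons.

Trigram counts meeting the condition (exactly 2 times):
  drop hear push: 2
  drop push house: 2
  push push drop: 2
  push push push: 2

drop hear push; drop push house; push push drop; push push push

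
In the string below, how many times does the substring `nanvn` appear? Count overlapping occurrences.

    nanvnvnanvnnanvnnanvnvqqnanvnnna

Sliding a length-5 window over the 32 characters (28 positions):
  position 1–5: nanvn
  position 7–11: nanvn
  position 12–16: nanvn
  position 17–21: nanvn
  position 25–29: nanvn

5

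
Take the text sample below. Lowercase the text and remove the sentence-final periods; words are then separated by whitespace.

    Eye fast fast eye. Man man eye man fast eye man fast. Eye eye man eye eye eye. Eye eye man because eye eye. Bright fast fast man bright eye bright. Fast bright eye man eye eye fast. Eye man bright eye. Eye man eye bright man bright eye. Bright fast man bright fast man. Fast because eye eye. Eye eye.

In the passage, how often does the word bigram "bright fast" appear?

Scanning the 60 overlapping bigram windows for "bright fast":
  position 25–26: bright fast
  position 31–32: bright fast
  position 50–51: bright fast
  position 53–54: bright fast

4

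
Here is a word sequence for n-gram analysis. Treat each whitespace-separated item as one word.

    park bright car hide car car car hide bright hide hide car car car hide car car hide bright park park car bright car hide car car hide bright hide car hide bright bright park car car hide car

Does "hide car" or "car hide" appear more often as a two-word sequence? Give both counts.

"hide car": 6 occurrences
"car hide": 8 occurrences

"car hide" (8 vs 6)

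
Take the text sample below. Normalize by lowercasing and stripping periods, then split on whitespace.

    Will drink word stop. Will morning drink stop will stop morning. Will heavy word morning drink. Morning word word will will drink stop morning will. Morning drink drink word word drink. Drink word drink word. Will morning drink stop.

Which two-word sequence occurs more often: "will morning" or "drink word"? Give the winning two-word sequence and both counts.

"drink word" (4 vs 3)

"will morning": 3 occurrences
"drink word": 4 occurrences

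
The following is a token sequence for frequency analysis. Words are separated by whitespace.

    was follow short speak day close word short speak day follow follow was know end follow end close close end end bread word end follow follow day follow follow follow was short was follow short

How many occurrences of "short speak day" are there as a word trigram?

Scanning the 33 overlapping trigram windows for "short speak day":
  position 3–5: short speak day
  position 8–10: short speak day

2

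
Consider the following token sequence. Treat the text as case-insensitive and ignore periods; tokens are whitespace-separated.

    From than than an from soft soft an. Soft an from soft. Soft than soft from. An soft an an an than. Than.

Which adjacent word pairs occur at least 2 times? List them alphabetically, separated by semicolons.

an an; an from; an soft; from soft; soft an; soft soft; than than

Bigram counts meeting the condition (at least 2 times):
  an an: 2
  an from: 2
  an soft: 2
  from soft: 2
  soft an: 3
  soft soft: 2
  than than: 2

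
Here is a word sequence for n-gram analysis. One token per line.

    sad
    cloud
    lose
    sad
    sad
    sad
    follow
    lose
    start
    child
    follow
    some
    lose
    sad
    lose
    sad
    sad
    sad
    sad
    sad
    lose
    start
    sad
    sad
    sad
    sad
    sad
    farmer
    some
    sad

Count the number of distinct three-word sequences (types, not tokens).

30 tokens → 28 trigram windows in total.
Repeated trigrams (each contributes count−1 duplicates):
  sad sad sad: 7
  lose sad sad: 2
7 duplicate windows → 28 − 7 = 21 distinct.

21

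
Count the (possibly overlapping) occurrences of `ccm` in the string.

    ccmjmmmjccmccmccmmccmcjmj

5

Sliding a length-3 window over the 25 characters (23 positions):
  position 1–3: ccm
  position 9–11: ccm
  position 12–14: ccm
  position 15–17: ccm
  position 19–21: ccm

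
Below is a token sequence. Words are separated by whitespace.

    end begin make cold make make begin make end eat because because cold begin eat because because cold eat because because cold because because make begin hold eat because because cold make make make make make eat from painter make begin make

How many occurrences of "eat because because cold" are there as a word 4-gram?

Scanning the 39 overlapping 4-gram windows for "eat because because cold":
  position 10–13: eat because because cold
  position 15–18: eat because because cold
  position 19–22: eat because because cold
  position 28–31: eat because because cold

4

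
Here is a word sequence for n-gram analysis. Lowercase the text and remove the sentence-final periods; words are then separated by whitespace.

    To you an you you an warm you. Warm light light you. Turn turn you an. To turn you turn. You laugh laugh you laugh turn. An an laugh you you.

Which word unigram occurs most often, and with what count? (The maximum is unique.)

"you", 11 times

Unigram frequencies (highest first):
  you: 11
  an: 5
  turn: 5
  laugh: 4
  to: 2
  warm: 2
  … (1 more, each ≤ 2)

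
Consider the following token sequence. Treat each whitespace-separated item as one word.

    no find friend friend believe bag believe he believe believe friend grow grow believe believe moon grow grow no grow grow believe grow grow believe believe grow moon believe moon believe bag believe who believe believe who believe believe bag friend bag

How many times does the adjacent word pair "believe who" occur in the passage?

2

Scanning the 41 overlapping bigram windows for "believe who":
  position 33–34: believe who
  position 36–37: believe who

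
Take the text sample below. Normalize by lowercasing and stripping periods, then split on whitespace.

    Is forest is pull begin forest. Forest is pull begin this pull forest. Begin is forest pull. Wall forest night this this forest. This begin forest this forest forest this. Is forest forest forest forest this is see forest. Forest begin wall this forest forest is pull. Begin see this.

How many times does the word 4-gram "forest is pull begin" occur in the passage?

Scanning the 47 overlapping 4-gram windows for "forest is pull begin":
  position 2–5: forest is pull begin
  position 7–10: forest is pull begin
  position 45–48: forest is pull begin

3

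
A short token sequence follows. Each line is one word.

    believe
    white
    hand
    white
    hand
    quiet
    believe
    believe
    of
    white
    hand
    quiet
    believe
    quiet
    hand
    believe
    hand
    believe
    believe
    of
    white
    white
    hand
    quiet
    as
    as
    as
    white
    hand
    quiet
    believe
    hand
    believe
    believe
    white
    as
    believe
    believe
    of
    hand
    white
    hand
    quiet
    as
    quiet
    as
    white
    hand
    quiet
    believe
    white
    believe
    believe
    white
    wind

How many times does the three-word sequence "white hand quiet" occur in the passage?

6

Scanning the 53 overlapping trigram windows for "white hand quiet":
  position 4–6: white hand quiet
  position 10–12: white hand quiet
  position 22–24: white hand quiet
  position 28–30: white hand quiet
  position 41–43: white hand quiet
  position 47–49: white hand quiet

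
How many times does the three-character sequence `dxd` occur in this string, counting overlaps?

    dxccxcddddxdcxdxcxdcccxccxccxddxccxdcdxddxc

2

Sliding a length-3 window over the 43 characters (41 positions):
  position 10–12: dxd
  position 38–40: dxd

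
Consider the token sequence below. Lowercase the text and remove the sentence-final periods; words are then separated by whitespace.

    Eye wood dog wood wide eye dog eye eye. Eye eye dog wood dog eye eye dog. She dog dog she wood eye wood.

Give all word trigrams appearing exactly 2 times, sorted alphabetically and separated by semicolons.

dog eye eye; eye eye dog; eye eye eye

Trigram counts meeting the condition (exactly 2 times):
  dog eye eye: 2
  eye eye dog: 2
  eye eye eye: 2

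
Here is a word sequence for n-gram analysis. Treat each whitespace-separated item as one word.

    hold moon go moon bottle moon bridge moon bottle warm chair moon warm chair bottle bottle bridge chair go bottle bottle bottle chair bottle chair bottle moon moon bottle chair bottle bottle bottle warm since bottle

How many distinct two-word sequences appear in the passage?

21

36 tokens → 35 bigram windows in total.
Repeated bigrams (each contributes count−1 duplicates):
  bottle bottle: 5
  chair bottle: 4
  bottle chair: 3
  moon bottle: 3
  bottle moon: 2
  bottle warm: 2
  warm chair: 2
14 duplicate windows → 35 − 14 = 21 distinct.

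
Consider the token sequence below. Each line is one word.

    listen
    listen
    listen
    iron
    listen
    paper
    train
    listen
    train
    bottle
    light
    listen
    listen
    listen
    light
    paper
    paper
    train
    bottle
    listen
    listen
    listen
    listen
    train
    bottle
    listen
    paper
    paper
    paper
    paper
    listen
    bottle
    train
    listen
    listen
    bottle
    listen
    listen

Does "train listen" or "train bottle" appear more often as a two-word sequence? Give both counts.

"train listen": 2 occurrences
"train bottle": 3 occurrences

"train bottle" (3 vs 2)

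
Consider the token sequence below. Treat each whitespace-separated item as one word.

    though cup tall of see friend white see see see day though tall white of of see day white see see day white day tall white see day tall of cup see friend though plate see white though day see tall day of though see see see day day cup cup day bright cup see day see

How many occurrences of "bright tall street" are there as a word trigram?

Scanning the 55 overlapping trigram windows for "bright tall street":
  (none found)

0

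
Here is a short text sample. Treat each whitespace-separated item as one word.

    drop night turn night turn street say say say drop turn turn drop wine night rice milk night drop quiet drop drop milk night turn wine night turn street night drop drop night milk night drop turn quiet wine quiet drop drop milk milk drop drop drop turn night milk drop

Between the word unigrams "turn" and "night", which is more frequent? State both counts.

"night" (10 vs 8)

"turn": 8 occurrences
"night": 10 occurrences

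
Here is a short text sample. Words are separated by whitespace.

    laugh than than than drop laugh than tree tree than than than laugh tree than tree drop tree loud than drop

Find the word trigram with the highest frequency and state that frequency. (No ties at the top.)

Trigram frequencies (highest first):
  than than than: 2
  laugh than than: 1
  than than drop: 1
  than drop laugh: 1
  drop laugh than: 1
  laugh than tree: 1
  … (12 more, each ≤ 1)

"than than than", 2 times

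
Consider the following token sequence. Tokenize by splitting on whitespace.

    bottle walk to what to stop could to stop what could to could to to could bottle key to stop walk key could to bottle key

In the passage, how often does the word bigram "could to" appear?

4

Scanning the 25 overlapping bigram windows for "could to":
  position 7–8: could to
  position 11–12: could to
  position 13–14: could to
  position 23–24: could to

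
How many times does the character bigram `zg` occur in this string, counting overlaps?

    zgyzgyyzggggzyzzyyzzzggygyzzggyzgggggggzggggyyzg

Sliding a length-2 window over the 48 characters (47 positions):
  position 1–2: zg
  position 4–5: zg
  position 8–9: zg
  position 21–22: zg
  position 28–29: zg
  position 32–33: zg
  position 40–41: zg
  position 47–48: zg

8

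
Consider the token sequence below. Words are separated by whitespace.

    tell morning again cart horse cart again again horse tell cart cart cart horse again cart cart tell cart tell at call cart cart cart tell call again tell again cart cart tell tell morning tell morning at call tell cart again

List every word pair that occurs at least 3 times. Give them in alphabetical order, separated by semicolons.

Bigram counts meeting the condition (at least 3 times):
  again cart: 3
  cart cart: 6
  cart tell: 4
  tell cart: 3
  tell morning: 3

again cart; cart cart; cart tell; tell cart; tell morning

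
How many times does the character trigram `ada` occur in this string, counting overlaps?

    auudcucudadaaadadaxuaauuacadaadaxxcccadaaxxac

6

Sliding a length-3 window over the 45 characters (43 positions):
  position 10–12: ada
  position 14–16: ada
  position 16–18: ada
  position 27–29: ada
  position 30–32: ada
  position 38–40: ada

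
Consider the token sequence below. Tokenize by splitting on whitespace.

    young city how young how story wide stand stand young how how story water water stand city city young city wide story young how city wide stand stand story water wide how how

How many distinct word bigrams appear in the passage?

33 tokens → 32 bigram windows in total.
Repeated bigrams (each contributes count−1 duplicates):
  young how: 3
  city wide: 2
  how how: 2
  how story: 2
  stand stand: 2
  story water: 2
  wide stand: 2
  young city: 2
9 duplicate windows → 32 − 9 = 23 distinct.

23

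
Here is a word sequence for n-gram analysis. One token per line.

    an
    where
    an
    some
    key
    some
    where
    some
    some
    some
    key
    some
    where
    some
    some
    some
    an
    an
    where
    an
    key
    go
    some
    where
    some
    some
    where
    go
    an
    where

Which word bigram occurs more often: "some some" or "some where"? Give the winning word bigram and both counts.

"some some": 5 occurrences
"some where": 4 occurrences

"some some" (5 vs 4)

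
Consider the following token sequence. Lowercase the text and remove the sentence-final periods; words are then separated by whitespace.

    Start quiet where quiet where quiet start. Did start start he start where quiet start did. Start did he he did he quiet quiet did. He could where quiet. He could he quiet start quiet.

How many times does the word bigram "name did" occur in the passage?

0

Scanning the 34 overlapping bigram windows for "name did":
  (none found)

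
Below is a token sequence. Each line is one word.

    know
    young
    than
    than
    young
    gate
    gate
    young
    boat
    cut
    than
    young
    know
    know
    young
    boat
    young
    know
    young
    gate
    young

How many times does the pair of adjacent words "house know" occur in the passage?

0

Scanning the 20 overlapping bigram windows for "house know":
  (none found)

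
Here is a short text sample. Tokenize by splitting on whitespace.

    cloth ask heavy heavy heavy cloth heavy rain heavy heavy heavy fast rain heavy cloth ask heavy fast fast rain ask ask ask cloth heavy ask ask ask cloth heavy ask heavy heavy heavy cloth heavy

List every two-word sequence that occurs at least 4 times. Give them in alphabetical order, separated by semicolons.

Bigram counts meeting the condition (at least 4 times):
  ask ask: 4
  cloth heavy: 4
  heavy heavy: 6

ask ask; cloth heavy; heavy heavy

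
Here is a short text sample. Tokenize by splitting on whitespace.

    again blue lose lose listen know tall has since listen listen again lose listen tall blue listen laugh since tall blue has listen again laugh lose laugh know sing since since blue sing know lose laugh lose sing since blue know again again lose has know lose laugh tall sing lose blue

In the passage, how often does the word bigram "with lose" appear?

Scanning the 51 overlapping bigram windows for "with lose":
  (none found)

0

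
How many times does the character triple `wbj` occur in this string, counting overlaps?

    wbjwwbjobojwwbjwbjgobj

4

Sliding a length-3 window over the 22 characters (20 positions):
  position 1–3: wbj
  position 5–7: wbj
  position 13–15: wbj
  position 16–18: wbj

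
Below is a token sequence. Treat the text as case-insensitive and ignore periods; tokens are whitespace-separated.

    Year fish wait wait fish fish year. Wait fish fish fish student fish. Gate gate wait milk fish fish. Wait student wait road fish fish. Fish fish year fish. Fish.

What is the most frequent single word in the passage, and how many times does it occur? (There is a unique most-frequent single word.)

"fish", 15 times

Unigram frequencies (highest first):
  fish: 15
  wait: 6
  year: 3
  student: 2
  gate: 2
  milk: 1
  … (1 more, each ≤ 1)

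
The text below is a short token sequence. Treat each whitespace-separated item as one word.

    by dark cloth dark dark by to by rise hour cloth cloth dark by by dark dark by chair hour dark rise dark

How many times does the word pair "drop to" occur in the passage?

Scanning the 22 overlapping bigram windows for "drop to":
  (none found)

0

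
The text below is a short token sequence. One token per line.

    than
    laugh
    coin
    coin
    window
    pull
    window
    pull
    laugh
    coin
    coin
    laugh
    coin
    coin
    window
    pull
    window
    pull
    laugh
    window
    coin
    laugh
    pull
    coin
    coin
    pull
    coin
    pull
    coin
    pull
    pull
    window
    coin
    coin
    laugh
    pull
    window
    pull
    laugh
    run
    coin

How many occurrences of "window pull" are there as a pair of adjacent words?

5

Scanning the 40 overlapping bigram windows for "window pull":
  position 5–6: window pull
  position 7–8: window pull
  position 15–16: window pull
  position 17–18: window pull
  position 37–38: window pull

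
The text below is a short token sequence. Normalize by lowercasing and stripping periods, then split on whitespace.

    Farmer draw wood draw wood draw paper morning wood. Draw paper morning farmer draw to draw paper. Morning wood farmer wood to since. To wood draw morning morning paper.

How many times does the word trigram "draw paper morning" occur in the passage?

Scanning the 27 overlapping trigram windows for "draw paper morning":
  position 6–8: draw paper morning
  position 10–12: draw paper morning
  position 16–18: draw paper morning

3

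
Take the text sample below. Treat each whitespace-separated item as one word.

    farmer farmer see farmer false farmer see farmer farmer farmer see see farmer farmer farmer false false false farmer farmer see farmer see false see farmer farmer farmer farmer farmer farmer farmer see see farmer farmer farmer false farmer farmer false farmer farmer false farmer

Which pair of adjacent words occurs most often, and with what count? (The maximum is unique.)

Bigram frequencies (highest first):
  farmer farmer: 16
  farmer see: 6
  see farmer: 6
  farmer false: 5
  false farmer: 5
  see see: 2
  … (3 more, each ≤ 2)

"farmer farmer", 16 times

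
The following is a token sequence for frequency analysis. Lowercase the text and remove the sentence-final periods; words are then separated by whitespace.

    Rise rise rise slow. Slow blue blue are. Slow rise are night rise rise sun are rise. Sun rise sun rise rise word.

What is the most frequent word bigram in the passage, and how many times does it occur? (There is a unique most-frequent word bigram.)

"rise rise", 4 times

Bigram frequencies (highest first):
  rise rise: 4
  rise sun: 3
  sun rise: 2
  rise slow: 1
  slow slow: 1
  slow blue: 1
  … (10 more, each ≤ 1)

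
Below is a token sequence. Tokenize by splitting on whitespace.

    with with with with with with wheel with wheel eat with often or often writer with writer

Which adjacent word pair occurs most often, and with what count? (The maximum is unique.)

Bigram frequencies (highest first):
  with with: 5
  with wheel: 2
  wheel with: 1
  wheel eat: 1
  eat with: 1
  with often: 1
  … (5 more, each ≤ 1)

"with with", 5 times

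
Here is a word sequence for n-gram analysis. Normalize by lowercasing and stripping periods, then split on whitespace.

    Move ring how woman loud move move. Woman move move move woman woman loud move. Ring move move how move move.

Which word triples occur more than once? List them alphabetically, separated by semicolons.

move move woman; woman loud move

Trigram counts meeting the condition (more than once):
  move move woman: 2
  woman loud move: 2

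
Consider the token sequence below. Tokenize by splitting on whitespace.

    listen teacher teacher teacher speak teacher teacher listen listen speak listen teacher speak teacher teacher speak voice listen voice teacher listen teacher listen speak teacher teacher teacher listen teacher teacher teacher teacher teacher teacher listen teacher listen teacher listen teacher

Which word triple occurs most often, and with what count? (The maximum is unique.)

Trigram frequencies (highest first):
  teacher teacher teacher: 6
  teacher listen teacher: 5
  speak teacher teacher: 3
  teacher teacher listen: 3
  listen teacher listen: 3
  listen teacher teacher: 2
  … (14 more, each ≤ 2)

"teacher teacher teacher", 6 times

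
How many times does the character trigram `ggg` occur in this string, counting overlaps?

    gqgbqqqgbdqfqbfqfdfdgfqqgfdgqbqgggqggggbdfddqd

3

Sliding a length-3 window over the 46 characters (44 positions):
  position 32–34: ggg
  position 36–38: ggg
  position 37–39: ggg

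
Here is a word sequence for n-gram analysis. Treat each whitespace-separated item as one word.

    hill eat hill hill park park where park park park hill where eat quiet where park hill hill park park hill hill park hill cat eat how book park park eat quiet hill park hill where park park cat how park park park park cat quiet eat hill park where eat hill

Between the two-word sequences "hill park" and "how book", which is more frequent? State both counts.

"hill park": 5 occurrences
"how book": 1 occurrence

"hill park" (5 vs 1)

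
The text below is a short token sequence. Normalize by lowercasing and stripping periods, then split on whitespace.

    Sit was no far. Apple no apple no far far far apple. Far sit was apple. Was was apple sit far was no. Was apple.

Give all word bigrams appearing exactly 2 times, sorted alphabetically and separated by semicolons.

apple no; far apple; far far; no far; sit was; was no

Bigram counts meeting the condition (exactly 2 times):
  apple no: 2
  far apple: 2
  far far: 2
  no far: 2
  sit was: 2
  was no: 2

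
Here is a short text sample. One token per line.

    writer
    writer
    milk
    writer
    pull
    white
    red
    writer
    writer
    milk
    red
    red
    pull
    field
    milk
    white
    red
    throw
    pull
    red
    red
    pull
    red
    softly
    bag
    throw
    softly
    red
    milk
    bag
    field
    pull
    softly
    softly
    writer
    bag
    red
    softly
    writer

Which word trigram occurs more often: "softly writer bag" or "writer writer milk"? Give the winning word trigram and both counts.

"writer writer milk" (2 vs 1)

"softly writer bag": 1 occurrence
"writer writer milk": 2 occurrences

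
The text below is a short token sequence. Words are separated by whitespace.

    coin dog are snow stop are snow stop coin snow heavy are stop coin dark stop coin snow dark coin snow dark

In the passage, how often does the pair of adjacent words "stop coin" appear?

3

Scanning the 21 overlapping bigram windows for "stop coin":
  position 8–9: stop coin
  position 13–14: stop coin
  position 16–17: stop coin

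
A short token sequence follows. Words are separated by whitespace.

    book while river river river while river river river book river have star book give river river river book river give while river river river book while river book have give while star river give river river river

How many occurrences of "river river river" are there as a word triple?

5

Scanning the 36 overlapping trigram windows for "river river river":
  position 3–5: river river river
  position 7–9: river river river
  position 16–18: river river river
  position 23–25: river river river
  position 36–38: river river river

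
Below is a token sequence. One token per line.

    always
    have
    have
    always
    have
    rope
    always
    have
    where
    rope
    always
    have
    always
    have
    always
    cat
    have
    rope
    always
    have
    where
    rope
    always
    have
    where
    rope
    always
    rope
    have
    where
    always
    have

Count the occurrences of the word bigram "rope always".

Scanning the 31 overlapping bigram windows for "rope always":
  position 6–7: rope always
  position 10–11: rope always
  position 18–19: rope always
  position 22–23: rope always
  position 26–27: rope always

5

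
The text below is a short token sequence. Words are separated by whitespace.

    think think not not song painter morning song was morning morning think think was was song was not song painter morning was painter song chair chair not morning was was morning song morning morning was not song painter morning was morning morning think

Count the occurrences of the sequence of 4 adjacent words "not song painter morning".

3

Scanning the 40 overlapping 4-gram windows for "not song painter morning":
  position 4–7: not song painter morning
  position 18–21: not song painter morning
  position 36–39: not song painter morning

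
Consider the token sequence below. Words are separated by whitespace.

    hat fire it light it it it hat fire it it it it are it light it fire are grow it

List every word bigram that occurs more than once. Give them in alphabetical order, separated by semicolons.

fire it; hat fire; it it; it light; light it

Bigram counts meeting the condition (more than once):
  fire it: 2
  hat fire: 2
  it it: 5
  it light: 2
  light it: 2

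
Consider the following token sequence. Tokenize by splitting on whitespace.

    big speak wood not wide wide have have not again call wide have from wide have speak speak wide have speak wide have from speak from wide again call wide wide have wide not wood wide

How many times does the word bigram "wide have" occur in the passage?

Scanning the 35 overlapping bigram windows for "wide have":
  position 6–7: wide have
  position 12–13: wide have
  position 15–16: wide have
  position 19–20: wide have
  position 22–23: wide have
  position 31–32: wide have

6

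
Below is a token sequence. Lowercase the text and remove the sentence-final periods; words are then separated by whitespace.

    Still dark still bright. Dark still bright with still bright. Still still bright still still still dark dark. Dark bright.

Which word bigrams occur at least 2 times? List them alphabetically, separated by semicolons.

Bigram counts meeting the condition (at least 2 times):
  bright still: 2
  dark dark: 2
  dark still: 2
  still bright: 4
  still dark: 2
  still still: 3

bright still; dark dark; dark still; still bright; still dark; still still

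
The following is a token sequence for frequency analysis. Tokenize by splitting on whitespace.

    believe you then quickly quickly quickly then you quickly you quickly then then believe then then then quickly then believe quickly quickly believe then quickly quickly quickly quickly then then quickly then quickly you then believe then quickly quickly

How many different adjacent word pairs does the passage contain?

39 tokens → 38 bigram windows in total.
Repeated bigrams (each contributes count−1 duplicates):
  quickly quickly: 7
  then quickly: 6
  quickly then: 5
  then then: 4
  believe then: 3
  then believe: 3
  quickly you: 2
  you quickly: 2
  … (1 more repeated)
25 duplicate windows → 38 − 25 = 13 distinct.

13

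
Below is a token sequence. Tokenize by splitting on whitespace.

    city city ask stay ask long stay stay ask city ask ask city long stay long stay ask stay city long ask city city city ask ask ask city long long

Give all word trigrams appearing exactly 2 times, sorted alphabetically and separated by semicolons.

ask ask city; ask city long; city ask ask; city city ask

Trigram counts meeting the condition (exactly 2 times):
  ask ask city: 2
  ask city long: 2
  city ask ask: 2
  city city ask: 2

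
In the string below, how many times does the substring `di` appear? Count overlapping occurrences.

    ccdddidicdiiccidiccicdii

5

Sliding a length-2 window over the 24 characters (23 positions):
  position 5–6: di
  position 7–8: di
  position 10–11: di
  position 16–17: di
  position 22–23: di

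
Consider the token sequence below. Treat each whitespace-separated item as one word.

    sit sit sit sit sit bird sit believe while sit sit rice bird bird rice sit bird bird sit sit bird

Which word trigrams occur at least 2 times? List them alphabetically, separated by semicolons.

Trigram counts meeting the condition (at least 2 times):
  sit sit bird: 2
  sit sit sit: 3

sit sit bird; sit sit sit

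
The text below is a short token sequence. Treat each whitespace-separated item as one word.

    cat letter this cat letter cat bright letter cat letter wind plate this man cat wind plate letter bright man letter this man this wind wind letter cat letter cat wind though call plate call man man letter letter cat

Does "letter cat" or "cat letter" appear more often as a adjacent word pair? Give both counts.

"letter cat" (5 vs 4)

"letter cat": 5 occurrences
"cat letter": 4 occurrences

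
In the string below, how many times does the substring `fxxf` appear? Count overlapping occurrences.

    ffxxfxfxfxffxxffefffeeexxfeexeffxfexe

2

Sliding a length-4 window over the 37 characters (34 positions):
  position 2–5: fxxf
  position 12–15: fxxf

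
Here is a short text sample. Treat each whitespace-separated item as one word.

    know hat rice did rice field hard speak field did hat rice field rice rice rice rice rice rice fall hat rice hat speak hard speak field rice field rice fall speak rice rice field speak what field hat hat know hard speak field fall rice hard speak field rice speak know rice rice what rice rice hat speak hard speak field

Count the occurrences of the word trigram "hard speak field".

Scanning the 60 overlapping trigram windows for "hard speak field":
  position 7–9: hard speak field
  position 25–27: hard speak field
  position 42–44: hard speak field
  position 47–49: hard speak field
  position 60–62: hard speak field

5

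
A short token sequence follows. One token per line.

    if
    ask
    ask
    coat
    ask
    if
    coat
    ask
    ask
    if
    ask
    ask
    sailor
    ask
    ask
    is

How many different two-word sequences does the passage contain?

9

16 tokens → 15 bigram windows in total.
Repeated bigrams (each contributes count−1 duplicates):
  ask ask: 4
  ask if: 2
  coat ask: 2
  if ask: 2
6 duplicate windows → 15 − 6 = 9 distinct.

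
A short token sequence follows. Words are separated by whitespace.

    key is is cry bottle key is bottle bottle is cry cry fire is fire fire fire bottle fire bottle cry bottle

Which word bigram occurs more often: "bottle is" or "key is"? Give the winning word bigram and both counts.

"bottle is": 1 occurrence
"key is": 2 occurrences

"key is" (2 vs 1)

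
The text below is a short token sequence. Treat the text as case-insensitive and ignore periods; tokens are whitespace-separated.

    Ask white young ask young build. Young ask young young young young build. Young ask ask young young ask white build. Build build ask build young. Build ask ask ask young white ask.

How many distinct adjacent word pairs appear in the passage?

14

33 tokens → 32 bigram windows in total.
Repeated bigrams (each contributes count−1 duplicates):
  ask young: 4
  young ask: 4
  young young: 4
  ask ask: 3
  build young: 3
  young build: 3
  ask white: 2
  build ask: 2
  … (1 more repeated)
18 duplicate windows → 32 − 18 = 14 distinct.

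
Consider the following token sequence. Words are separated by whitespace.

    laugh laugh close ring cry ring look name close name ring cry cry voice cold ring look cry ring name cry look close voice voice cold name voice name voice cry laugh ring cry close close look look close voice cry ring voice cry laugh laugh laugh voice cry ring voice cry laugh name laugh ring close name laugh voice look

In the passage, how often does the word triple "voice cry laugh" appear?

Scanning the 59 overlapping trigram windows for "voice cry laugh":
  position 30–32: voice cry laugh
  position 43–45: voice cry laugh
  position 51–53: voice cry laugh

3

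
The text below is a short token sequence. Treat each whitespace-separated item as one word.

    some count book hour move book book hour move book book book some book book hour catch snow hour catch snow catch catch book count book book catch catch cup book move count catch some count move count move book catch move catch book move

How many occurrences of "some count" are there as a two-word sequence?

Scanning the 44 overlapping bigram windows for "some count":
  position 1–2: some count
  position 35–36: some count

2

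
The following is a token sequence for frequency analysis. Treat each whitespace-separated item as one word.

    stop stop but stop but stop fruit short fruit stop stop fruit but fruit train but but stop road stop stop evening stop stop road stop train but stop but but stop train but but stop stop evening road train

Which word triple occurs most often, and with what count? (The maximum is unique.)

Trigram frequencies (highest first):
  but but stop: 3
  stop but stop: 2
  but stop but: 2
  train but but: 2
  stop road stop: 2
  stop stop evening: 2
  … (24 more, each ≤ 2)

"but but stop", 3 times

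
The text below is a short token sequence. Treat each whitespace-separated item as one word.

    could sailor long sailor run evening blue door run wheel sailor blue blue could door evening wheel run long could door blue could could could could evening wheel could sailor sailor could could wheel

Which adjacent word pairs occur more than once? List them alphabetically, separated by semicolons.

Bigram counts meeting the condition (more than once):
  blue could: 2
  could could: 4
  could door: 2
  could sailor: 2
  evening wheel: 2

blue could; could could; could door; could sailor; evening wheel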